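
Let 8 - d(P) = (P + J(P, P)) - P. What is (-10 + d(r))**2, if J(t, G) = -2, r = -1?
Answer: 0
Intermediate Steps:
d(P) = 10 (d(P) = 8 - ((P - 2) - P) = 8 - ((-2 + P) - P) = 8 - 1*(-2) = 8 + 2 = 10)
(-10 + d(r))**2 = (-10 + 10)**2 = 0**2 = 0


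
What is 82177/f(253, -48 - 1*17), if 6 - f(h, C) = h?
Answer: -82177/247 ≈ -332.70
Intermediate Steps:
f(h, C) = 6 - h
82177/f(253, -48 - 1*17) = 82177/(6 - 1*253) = 82177/(6 - 253) = 82177/(-247) = 82177*(-1/247) = -82177/247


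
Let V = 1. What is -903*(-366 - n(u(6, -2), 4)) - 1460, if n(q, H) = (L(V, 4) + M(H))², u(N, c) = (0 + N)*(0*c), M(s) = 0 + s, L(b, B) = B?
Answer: 386830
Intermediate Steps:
M(s) = s
u(N, c) = 0 (u(N, c) = N*0 = 0)
n(q, H) = (4 + H)²
-903*(-366 - n(u(6, -2), 4)) - 1460 = -903*(-366 - (4 + 4)²) - 1460 = -903*(-366 - 1*8²) - 1460 = -903*(-366 - 1*64) - 1460 = -903*(-366 - 64) - 1460 = -903*(-430) - 1460 = 388290 - 1460 = 386830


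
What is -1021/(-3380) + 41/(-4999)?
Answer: 4965399/16896620 ≈ 0.29387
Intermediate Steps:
-1021/(-3380) + 41/(-4999) = -1021*(-1/3380) + 41*(-1/4999) = 1021/3380 - 41/4999 = 4965399/16896620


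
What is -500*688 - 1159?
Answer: -345159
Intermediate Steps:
-500*688 - 1159 = -344000 - 1159 = -345159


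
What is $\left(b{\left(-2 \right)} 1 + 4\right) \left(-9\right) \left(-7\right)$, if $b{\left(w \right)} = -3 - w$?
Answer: $189$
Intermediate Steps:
$\left(b{\left(-2 \right)} 1 + 4\right) \left(-9\right) \left(-7\right) = \left(\left(-3 - -2\right) 1 + 4\right) \left(-9\right) \left(-7\right) = \left(\left(-3 + 2\right) 1 + 4\right) \left(-9\right) \left(-7\right) = \left(\left(-1\right) 1 + 4\right) \left(-9\right) \left(-7\right) = \left(-1 + 4\right) \left(-9\right) \left(-7\right) = 3 \left(-9\right) \left(-7\right) = \left(-27\right) \left(-7\right) = 189$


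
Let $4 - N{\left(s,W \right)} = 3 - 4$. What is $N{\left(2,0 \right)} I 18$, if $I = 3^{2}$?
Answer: $810$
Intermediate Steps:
$I = 9$
$N{\left(s,W \right)} = 5$ ($N{\left(s,W \right)} = 4 - \left(3 - 4\right) = 4 - -1 = 4 + 1 = 5$)
$N{\left(2,0 \right)} I 18 = 5 \cdot 9 \cdot 18 = 45 \cdot 18 = 810$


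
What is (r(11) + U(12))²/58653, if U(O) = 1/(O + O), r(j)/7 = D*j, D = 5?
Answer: 85396081/33784128 ≈ 2.5277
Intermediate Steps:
r(j) = 35*j (r(j) = 7*(5*j) = 35*j)
U(O) = 1/(2*O)
(r(11) + U(12))²/58653 = (35*11 + (½)/12)²/58653 = (385 + (½)*(1/12))²*(1/58653) = (385 + 1/24)²*(1/58653) = (9241/24)²*(1/58653) = (85396081/576)*(1/58653) = 85396081/33784128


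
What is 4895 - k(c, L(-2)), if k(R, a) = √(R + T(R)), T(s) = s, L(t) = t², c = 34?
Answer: 4895 - 2*√17 ≈ 4886.8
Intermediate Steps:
k(R, a) = √2*√R (k(R, a) = √(R + R) = √(2*R) = √2*√R)
4895 - k(c, L(-2)) = 4895 - √2*√34 = 4895 - 2*√17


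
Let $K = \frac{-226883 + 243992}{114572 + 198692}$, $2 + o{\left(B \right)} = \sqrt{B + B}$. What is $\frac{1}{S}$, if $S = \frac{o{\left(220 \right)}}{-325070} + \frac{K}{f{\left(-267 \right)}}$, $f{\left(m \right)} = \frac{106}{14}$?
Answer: $\frac{1072943872615361838160}{7745489736240294281} + \frac{914373293300565760 \sqrt{110}}{7745489736240294281} \approx 139.76$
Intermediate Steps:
$o{\left(B \right)} = -2 + \sqrt{2} \sqrt{B}$ ($o{\left(B \right)} = -2 + \sqrt{B + B} = -2 + \sqrt{2 B} = -2 + \sqrt{2} \sqrt{B}$)
$f{\left(m \right)} = \frac{53}{7}$ ($f{\left(m \right)} = 106 \cdot \frac{1}{14} = \frac{53}{7}$)
$K = \frac{17109}{313264} \approx 0.054615$
$S = \frac{2783183171}{385509614960} - \frac{\sqrt{110}}{162535}$ ($S = \frac{-2 + \sqrt{2} \sqrt{220}}{-325070} + \frac{17109}{313264 \cdot \frac{53}{7}} = \left(-2 + \sqrt{2} \cdot 2 \sqrt{55}\right) \left(- \frac{1}{325070}\right) + \frac{17109}{313264} \cdot \frac{7}{53} = \left(-2 + 2 \sqrt{110}\right) \left(- \frac{1}{325070}\right) + \frac{17109}{2371856} = \left(\frac{1}{162535} - \frac{\sqrt{110}}{162535}\right) + \frac{17109}{2371856} = \frac{2783183171}{385509614960} - \frac{\sqrt{110}}{162535} \approx 0.007155$)
$\frac{1}{S} = \frac{1}{\frac{2783183171}{385509614960} - \frac{\sqrt{110}}{162535}}$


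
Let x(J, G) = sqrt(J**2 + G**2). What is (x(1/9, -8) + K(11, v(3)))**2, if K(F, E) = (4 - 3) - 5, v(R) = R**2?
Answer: (36 - sqrt(5185))**2/81 ≈ 16.006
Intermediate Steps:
K(F, E) = -4 (K(F, E) = 1 - 5 = -4)
x(J, G) = sqrt(G**2 + J**2)
(x(1/9, -8) + K(11, v(3)))**2 = (sqrt((-8)**2 + (1/9)**2) - 4)**2 = (sqrt(64 + (1*(1/9))**2) - 4)**2 = (sqrt(64 + (1/9)**2) - 4)**2 = (sqrt(64 + 1/81) - 4)**2 = (sqrt(5185/81) - 4)**2 = (sqrt(5185)/9 - 4)**2 = (-4 + sqrt(5185)/9)**2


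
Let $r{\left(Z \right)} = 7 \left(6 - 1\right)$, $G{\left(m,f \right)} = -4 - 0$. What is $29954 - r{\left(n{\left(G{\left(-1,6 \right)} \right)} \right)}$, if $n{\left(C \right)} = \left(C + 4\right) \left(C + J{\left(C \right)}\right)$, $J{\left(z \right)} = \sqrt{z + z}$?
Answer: $29919$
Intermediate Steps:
$J{\left(z \right)} = \sqrt{2} \sqrt{z}$ ($J{\left(z \right)} = \sqrt{2 z} = \sqrt{2} \sqrt{z}$)
$G{\left(m,f \right)} = -4$ ($G{\left(m,f \right)} = -4 + 0 = -4$)
$n{\left(C \right)} = \left(4 + C\right) \left(C + \sqrt{2} \sqrt{C}\right)$ ($n{\left(C \right)} = \left(C + 4\right) \left(C + \sqrt{2} \sqrt{C}\right) = \left(4 + C\right) \left(C + \sqrt{2} \sqrt{C}\right)$)
$r{\left(Z \right)} = 35$ ($r{\left(Z \right)} = 7 \left(6 - 1\right) = 7 \cdot 5 = 35$)
$29954 - r{\left(n{\left(G{\left(-1,6 \right)} \right)} \right)} = 29954 - 35 = 29919$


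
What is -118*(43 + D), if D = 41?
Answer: -9912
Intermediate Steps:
-118*(43 + D) = -118*(43 + 41) = -118*84 = -9912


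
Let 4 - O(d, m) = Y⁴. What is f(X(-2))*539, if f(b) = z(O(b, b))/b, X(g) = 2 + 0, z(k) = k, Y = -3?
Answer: -41503/2 ≈ -20752.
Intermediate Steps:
O(d, m) = -77 (O(d, m) = 4 - 1*(-3)⁴ = 4 - 1*81 = 4 - 81 = -77)
X(g) = 2
f(b) = -77/b
f(X(-2))*539 = -77/2*539 = -41503/2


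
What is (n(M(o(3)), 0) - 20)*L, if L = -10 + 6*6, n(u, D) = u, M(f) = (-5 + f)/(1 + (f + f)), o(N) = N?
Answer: -3692/7 ≈ -527.43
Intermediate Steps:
M(f) = (-5 + f)/(1 + 2*f)
L = 26 (L = -10 + 36 = 26)
(n(M(o(3)), 0) - 20)*L = ((-5 + 3)/(1 + 2*3) - 20)*26 = (-2/(1 + 6) - 20)*26 = (-2/7 - 20)*26 = -142/7*26 = -3692/7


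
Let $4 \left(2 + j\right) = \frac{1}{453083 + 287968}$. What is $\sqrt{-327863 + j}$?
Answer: $\frac{i \sqrt{80021877160009601}}{494034} \approx 572.59 i$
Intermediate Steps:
$j = - \frac{5928407}{2964204}$ ($j = -2 + \frac{1}{4 \left(453083 + 287968\right)} = -2 + \frac{1}{4 \cdot 741051} = -2 + \frac{1}{4} \cdot \frac{1}{741051} = -2 + \frac{1}{2964204} = - \frac{5928407}{2964204} \approx -2.0$)
$\sqrt{-327863 + j} = \sqrt{-327863 - \frac{5928407}{2964204}} = \sqrt{- \frac{971858744459}{2964204}} = \frac{i \sqrt{80021877160009601}}{494034}$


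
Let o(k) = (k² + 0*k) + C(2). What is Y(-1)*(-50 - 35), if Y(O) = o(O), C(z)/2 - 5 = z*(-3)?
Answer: 85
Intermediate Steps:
C(z) = 10 - 6*z (C(z) = 10 + 2*(z*(-3)) = 10 + 2*(-3*z) = 10 - 6*z)
o(k) = -2 + k² (o(k) = (k² + 0*k) + (10 - 6*2) = (k² + 0) + (10 - 12) = k² - 2 = -2 + k²)
Y(O) = -2 + O²
Y(-1)*(-50 - 35) = (-2 + (-1)²)*(-50 - 35) = (-2 + 1)*(-85) = -1*(-85) = 85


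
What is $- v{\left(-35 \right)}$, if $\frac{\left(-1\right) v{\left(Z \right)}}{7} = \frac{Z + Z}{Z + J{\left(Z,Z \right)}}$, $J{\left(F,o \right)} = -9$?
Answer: $\frac{245}{22} \approx 11.136$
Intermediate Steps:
$v{\left(Z \right)} = - \frac{14 Z}{-9 + Z}$ ($v{\left(Z \right)} = - 7 \frac{Z + Z}{Z - 9} = - 7 \frac{2 Z}{-9 + Z} = - \frac{14 Z}{-9 + Z}$)
$- v{\left(-35 \right)} = - \frac{\left(-14\right) \left(-35\right)}{-9 - 35} = - \frac{\left(-14\right) \left(-35\right)}{-44} = - \frac{\left(-14\right) \left(-35\right) \left(-1\right)}{44} = \left(-1\right) \left(- \frac{245}{22}\right) = \frac{245}{22}$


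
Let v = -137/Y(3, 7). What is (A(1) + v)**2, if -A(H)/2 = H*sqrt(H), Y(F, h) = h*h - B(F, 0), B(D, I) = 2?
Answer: 53361/2209 ≈ 24.156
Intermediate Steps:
Y(F, h) = -2 + h**2 (Y(F, h) = h*h - 1*2 = h**2 - 2 = -2 + h**2)
A(H) = -2*H**(3/2) (A(H) = -2*H*sqrt(H) = -2*H**(3/2))
v = -137/47 (v = -137/(-2 + 7**2) = -137/(-2 + 49) = -137/47 ≈ -2.9149)
(A(1) + v)**2 = (-2*1**(3/2) - 137/47)**2 = (-2*1 - 137/47)**2 = (-2 - 137/47)**2 = (-231/47)**2 = 53361/2209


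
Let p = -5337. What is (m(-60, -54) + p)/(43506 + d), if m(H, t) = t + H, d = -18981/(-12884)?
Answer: -23410228/186850095 ≈ -0.12529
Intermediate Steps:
d = 18981/12884 (d = -18981*(-1/12884) = 18981/12884 ≈ 1.4732)
m(H, t) = H + t
(m(-60, -54) + p)/(43506 + d) = ((-60 - 54) - 5337)/(43506 + 18981/12884) = (-114 - 5337)/(560550285/12884) = -5451*12884/560550285 = -23410228/186850095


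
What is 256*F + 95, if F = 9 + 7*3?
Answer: 7775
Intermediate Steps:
F = 30 (F = 9 + 21 = 30)
256*F + 95 = 256*30 + 95 = 7680 + 95 = 7775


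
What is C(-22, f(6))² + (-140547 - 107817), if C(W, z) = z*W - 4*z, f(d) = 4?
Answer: -237548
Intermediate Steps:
C(W, z) = -4*z + W*z (C(W, z) = W*z - 4*z = -4*z + W*z)
C(-22, f(6))² + (-140547 - 107817) = (4*(-4 - 22))² + (-140547 - 107817) = (4*(-26))² - 248364 = (-104)² - 248364 = 10816 - 248364 = -237548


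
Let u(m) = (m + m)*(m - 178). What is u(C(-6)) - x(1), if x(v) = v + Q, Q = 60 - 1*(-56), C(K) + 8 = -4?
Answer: 4443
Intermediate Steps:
C(K) = -12 (C(K) = -8 - 4 = -12)
Q = 116 (Q = 60 + 56 = 116)
u(m) = 2*m*(-178 + m) (u(m) = (2*m)*(-178 + m) = 2*m*(-178 + m))
x(v) = 116 + v (x(v) = v + 116 = 116 + v)
u(C(-6)) - x(1) = 2*(-12)*(-178 - 12) - (116 + 1) = 2*(-12)*(-190) - 1*117 = 4560 - 117 = 4443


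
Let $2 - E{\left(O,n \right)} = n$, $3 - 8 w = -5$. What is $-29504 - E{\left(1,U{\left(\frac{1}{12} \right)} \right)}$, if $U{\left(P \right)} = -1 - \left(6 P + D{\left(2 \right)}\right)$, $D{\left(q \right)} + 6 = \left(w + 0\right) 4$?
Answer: $- \frac{59011}{2} \approx -29506.0$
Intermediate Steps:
$w = 1$ ($w = \frac{3}{8} - - \frac{5}{8} = \frac{3}{8} + \frac{5}{8} = 1$)
$D{\left(q \right)} = -2$ ($D{\left(q \right)} = -6 + \left(1 + 0\right) 4 = -6 + 1 \cdot 4 = -6 + 4 = -2$)
$U{\left(P \right)} = 1 - 6 P$ ($U{\left(P \right)} = -1 - \left(6 P - 2\right) = -1 - \left(-2 + 6 P\right) = 1 - 6 P$)
$E{\left(O,n \right)} = 2 - n$
$-29504 - E{\left(1,U{\left(\frac{1}{12} \right)} \right)} = -29504 - \left(2 - \left(1 - \frac{6}{12}\right)\right) = -29504 - \left(2 - \left(1 - \frac{1}{2}\right)\right) = -29504 - \left(2 - \frac{1}{2}\right) = -29504 - \frac{3}{2} = - \frac{59011}{2}$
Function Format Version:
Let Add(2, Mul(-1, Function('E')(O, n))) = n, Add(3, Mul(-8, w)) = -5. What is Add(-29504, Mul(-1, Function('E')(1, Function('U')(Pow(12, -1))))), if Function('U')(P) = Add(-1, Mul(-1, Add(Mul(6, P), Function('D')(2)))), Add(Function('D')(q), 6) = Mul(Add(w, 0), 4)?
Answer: Rational(-59011, 2) ≈ -29506.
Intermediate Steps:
w = 1 (w = Add(Rational(3, 8), Mul(Rational(-1, 8), -5)) = Add(Rational(3, 8), Rational(5, 8)) = 1)
Function('D')(q) = -2 (Function('D')(q) = Add(-6, Mul(Add(1, 0), 4)) = Add(-6, Mul(1, 4)) = Add(-6, 4) = -2)
Function('U')(P) = Add(1, Mul(-6, P)) (Function('U')(P) = Add(-1, Mul(-1, Add(Mul(6, P), -2))) = Add(-1, Mul(-1, Add(-2, Mul(6, P)))) = Add(-1, Add(2, Mul(-6, P))) = Add(1, Mul(-6, P)))
Function('E')(O, n) = Add(2, Mul(-1, n))
Add(-29504, Mul(-1, Function('E')(1, Function('U')(Pow(12, -1))))) = Add(-29504, Mul(-1, Add(2, Mul(-1, Add(1, Mul(-6, Pow(12, -1))))))) = Add(-29504, Mul(-1, Add(2, Mul(-1, Add(1, Mul(-6, Rational(1, 12))))))) = Add(-29504, Mul(-1, Add(2, Mul(-1, Add(1, Rational(-1, 2)))))) = Add(-29504, Mul(-1, Add(2, Mul(-1, Rational(1, 2))))) = Add(-29504, Mul(-1, Add(2, Rational(-1, 2)))) = Add(-29504, Mul(-1, Rational(3, 2))) = Add(-29504, Rational(-3, 2)) = Rational(-59011, 2)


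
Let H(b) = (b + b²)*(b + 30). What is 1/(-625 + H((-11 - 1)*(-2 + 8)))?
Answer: -1/215329 ≈ -4.6441e-6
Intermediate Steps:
H(b) = (30 + b)*(b + b²) (H(b) = (b + b²)*(30 + b) = (30 + b)*(b + b²))
1/(-625 + H((-11 - 1)*(-2 + 8))) = 1/(-625 + ((-11 - 1)*(-2 + 8))*(30 + ((-11 - 1)*(-2 + 8))² + 31*((-11 - 1)*(-2 + 8)))) = 1/(-625 + (-12*6)*(30 + (-12*6)² + 31*(-12*6))) = 1/(-625 - 72*(30 + (-72)² + 31*(-72))) = 1/(-625 - 72*(30 + 5184 - 2232)) = 1/(-625 - 72*2982) = 1/(-625 - 214704) = 1/(-215329) = -1/215329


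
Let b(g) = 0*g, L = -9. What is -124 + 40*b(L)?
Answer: -124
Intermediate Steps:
b(g) = 0
-124 + 40*b(L) = -124 + 40*0 = -124 + 0 = -124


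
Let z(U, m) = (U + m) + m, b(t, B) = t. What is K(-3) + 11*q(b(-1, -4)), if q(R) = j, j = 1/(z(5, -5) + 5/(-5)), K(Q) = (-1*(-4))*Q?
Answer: -83/6 ≈ -13.833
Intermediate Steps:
z(U, m) = U + 2*m
K(Q) = 4*Q
j = -1/6 (j = 1/((5 + 2*(-5)) + 5/(-5)) = 1/((5 - 10) + 5*(-1/5)) = 1/(-5 - 1) = 1/(-6) = -1/6 ≈ -0.16667)
q(R) = -1/6
K(-3) + 11*q(b(-1, -4)) = 4*(-3) + 11*(-1/6) = -12 - 11/6 = -83/6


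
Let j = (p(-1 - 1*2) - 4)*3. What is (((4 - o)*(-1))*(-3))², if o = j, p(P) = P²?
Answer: 1089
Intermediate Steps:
j = 15 (j = ((-1 - 1*2)² - 4)*3 = ((-1 - 2)² - 4)*3 = ((-3)² - 4)*3 = (9 - 4)*3 = 5*3 = 15)
o = 15
(((4 - o)*(-1))*(-3))² = (((4 - 1*15)*(-1))*(-3))² = (((4 - 15)*(-1))*(-3))² = (-11*(-1)*(-3))² = (11*(-3))² = (-33)² = 1089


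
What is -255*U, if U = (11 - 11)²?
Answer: 0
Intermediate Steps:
U = 0 (U = 0² = 0)
-255*U = -255*0 = 0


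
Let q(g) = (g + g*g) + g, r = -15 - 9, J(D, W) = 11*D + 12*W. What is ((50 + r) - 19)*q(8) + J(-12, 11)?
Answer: 560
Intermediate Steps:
r = -24
q(g) = g**2 + 2*g (q(g) = (g + g**2) + g = g**2 + 2*g)
((50 + r) - 19)*q(8) + J(-12, 11) = ((50 - 24) - 19)*(8*(2 + 8)) + (11*(-12) + 12*11) = (26 - 19)*(8*10) + (-132 + 132) = 7*80 + 0 = 560 + 0 = 560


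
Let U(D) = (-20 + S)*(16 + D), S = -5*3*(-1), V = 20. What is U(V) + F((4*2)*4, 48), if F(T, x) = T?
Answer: -148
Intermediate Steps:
S = 15 (S = -15*(-1) = 15)
U(D) = -80 - 5*D (U(D) = (-20 + 15)*(16 + D) = -5*(16 + D) = -80 - 5*D)
U(V) + F((4*2)*4, 48) = (-80 - 5*20) + (4*2)*4 = (-80 - 100) + 8*4 = -180 + 32 = -148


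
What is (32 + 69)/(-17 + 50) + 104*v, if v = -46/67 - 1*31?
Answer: -7279369/2211 ≈ -3292.3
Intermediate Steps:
v = -2123/67 (v = -46*1/67 - 31 = -46/67 - 31 = -2123/67 ≈ -31.687)
(32 + 69)/(-17 + 50) + 104*v = (32 + 69)/(-17 + 50) + 104*(-2123/67) = 101/33 - 220792/67 = -7279369/2211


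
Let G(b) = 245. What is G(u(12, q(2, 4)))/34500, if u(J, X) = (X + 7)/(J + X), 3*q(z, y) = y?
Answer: 49/6900 ≈ 0.0071014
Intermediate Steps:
q(z, y) = y/3
u(J, X) = (7 + X)/(J + X)
G(u(12, q(2, 4)))/34500 = 245/34500 = 245*(1/34500) = 49/6900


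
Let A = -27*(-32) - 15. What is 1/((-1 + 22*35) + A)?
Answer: 1/1618 ≈ 0.00061805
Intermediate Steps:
A = 849 (A = 864 - 15 = 849)
1/((-1 + 22*35) + A) = 1/((-1 + 22*35) + 849) = 1/((-1 + 770) + 849) = 1/(769 + 849) = 1/1618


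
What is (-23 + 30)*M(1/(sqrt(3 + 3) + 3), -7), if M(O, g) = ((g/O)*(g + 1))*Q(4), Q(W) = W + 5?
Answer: 7938 + 2646*sqrt(6) ≈ 14419.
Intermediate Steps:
Q(W) = 5 + W
M(O, g) = 9*g*(1 + g)/O (M(O, g) = ((g/O)*(g + 1))*(5 + 4) = ((g/O)*(1 + g))*9 = (g*(1 + g)/O)*9 = 9*g*(1 + g)/O)
(-23 + 30)*M(1/(sqrt(3 + 3) + 3), -7) = (-23 + 30)*(9*(-7)*(1 - 7)/1/(sqrt(3 + 3) + 3)) = 7*(9*(-7)*(-6)/1/(sqrt(6) + 3)) = 7*(9*(-7)*(-6)/1/(3 + sqrt(6))) = 7*(9*(-7)*(3 + sqrt(6))*(-6)) = 7*(1134 + 378*sqrt(6)) = 7938 + 2646*sqrt(6)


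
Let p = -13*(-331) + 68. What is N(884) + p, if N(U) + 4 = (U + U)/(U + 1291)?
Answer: 9499993/2175 ≈ 4367.8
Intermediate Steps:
N(U) = -4 + 2*U/(1291 + U) (N(U) = -4 + (U + U)/(U + 1291) = -4 + (2*U)/(1291 + U) = -4 + 2*U/(1291 + U))
p = 4371 (p = 4303 + 68 = 4371)
N(884) + p = 2*(-2582 - 1*884)/(1291 + 884) + 4371 = 2*(-2582 - 884)/2175 + 4371 = 2*(1/2175)*(-3466) + 4371 = -6932/2175 + 4371 = 9499993/2175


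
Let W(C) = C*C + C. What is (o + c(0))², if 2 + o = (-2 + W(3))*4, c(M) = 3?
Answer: 1681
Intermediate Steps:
W(C) = C + C² (W(C) = C² + C = C + C²)
o = 38 (o = -2 + (-2 + 3*(1 + 3))*4 = -2 + (-2 + 3*4)*4 = -2 + (-2 + 12)*4 = -2 + 10*4 = -2 + 40 = 38)
(o + c(0))² = (38 + 3)² = 41² = 1681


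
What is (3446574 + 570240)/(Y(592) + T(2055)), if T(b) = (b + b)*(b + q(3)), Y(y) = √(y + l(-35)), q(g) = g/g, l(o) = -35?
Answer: 33942720990240/71405204025043 - 4016814*√557/71405204025043 ≈ 0.47535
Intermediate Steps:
q(g) = 1
Y(y) = √(-35 + y) (Y(y) = √(y - 35) = √(-35 + y))
T(b) = 2*b*(1 + b) (T(b) = (b + b)*(b + 1) = (2*b)*(1 + b) = 2*b*(1 + b))
(3446574 + 570240)/(Y(592) + T(2055)) = (3446574 + 570240)/(√(-35 + 592) + 2*2055*(1 + 2055)) = 4016814/(√557 + 2*2055*2056) = 4016814/(√557 + 8450160) = 4016814/(8450160 + √557)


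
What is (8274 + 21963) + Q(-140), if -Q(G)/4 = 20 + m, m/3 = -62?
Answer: 30901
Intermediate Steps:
m = -186 (m = 3*(-62) = -186)
Q(G) = 664 (Q(G) = -4*(20 - 186) = -4*(-166) = 664)
(8274 + 21963) + Q(-140) = (8274 + 21963) + 664 = 30237 + 664 = 30901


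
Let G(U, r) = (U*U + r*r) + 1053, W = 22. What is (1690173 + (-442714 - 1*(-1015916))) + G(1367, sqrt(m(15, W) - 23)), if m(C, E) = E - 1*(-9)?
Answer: 4133125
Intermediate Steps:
m(C, E) = 9 + E (m(C, E) = E + 9 = 9 + E)
G(U, r) = 1053 + U**2 + r**2 (G(U, r) = (U**2 + r**2) + 1053 = 1053 + U**2 + r**2)
(1690173 + (-442714 - 1*(-1015916))) + G(1367, sqrt(m(15, W) - 23)) = (1690173 + (-442714 - 1*(-1015916))) + (1053 + 1367**2 + (sqrt((9 + 22) - 23))**2) = (1690173 + (-442714 + 1015916)) + (1053 + 1868689 + (sqrt(31 - 23))**2) = (1690173 + 573202) + (1053 + 1868689 + (sqrt(8))**2) = 2263375 + (1053 + 1868689 + (2*sqrt(2))**2) = 2263375 + (1053 + 1868689 + 8) = 2263375 + 1869750 = 4133125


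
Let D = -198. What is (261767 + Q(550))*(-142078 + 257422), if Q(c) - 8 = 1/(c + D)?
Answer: 664271870409/22 ≈ 3.0194e+10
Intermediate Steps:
Q(c) = 8 + 1/(-198 + c) (Q(c) = 8 + 1/(c - 198) = 8 + 1/(-198 + c))
(261767 + Q(550))*(-142078 + 257422) = (261767 + (-1583 + 8*550)/(-198 + 550))*(-142078 + 257422) = (261767 + (-1583 + 4400)/352)*115344 = (261767 + (1/352)*2817)*115344 = (261767 + 2817/352)*115344 = (92144801/352)*115344 = 664271870409/22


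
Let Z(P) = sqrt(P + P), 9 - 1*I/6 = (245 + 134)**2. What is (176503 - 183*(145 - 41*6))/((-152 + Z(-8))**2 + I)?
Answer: -5110485567/21982058696 + 1852367*I/5495514674 ≈ -0.23248 + 0.00033707*I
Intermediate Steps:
I = -861792 (I = 54 - 6*(245 + 134)**2 = 54 - 6*379**2 = 54 - 6*143641 = 54 - 861846 = -861792)
Z(P) = sqrt(2)*sqrt(P) (Z(P) = sqrt(2*P) = sqrt(2)*sqrt(P))
(176503 - 183*(145 - 41*6))/((-152 + Z(-8))**2 + I) = (176503 - 183*(145 - 41*6))/((-152 + sqrt(2)*sqrt(-8))**2 - 861792) = (176503 - 183*(145 - 246))/((-152 + sqrt(2)*(2*I*sqrt(2)))**2 - 861792) = (176503 - 183*(-101))/((-152 + 4*I)**2 - 861792) = (176503 + 18483)/(-861792 + (-152 + 4*I)**2) = 194986/(-861792 + (-152 + 4*I)**2)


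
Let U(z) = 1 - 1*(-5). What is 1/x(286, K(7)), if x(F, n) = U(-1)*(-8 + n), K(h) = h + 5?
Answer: 1/24 ≈ 0.041667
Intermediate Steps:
U(z) = 6 (U(z) = 1 + 5 = 6)
K(h) = 5 + h
x(F, n) = -48 + 6*n (x(F, n) = 6*(-8 + n) = -48 + 6*n)
1/x(286, K(7)) = 1/(-48 + 6*(5 + 7)) = 1/(-48 + 6*12) = 1/(-48 + 72) = 1/24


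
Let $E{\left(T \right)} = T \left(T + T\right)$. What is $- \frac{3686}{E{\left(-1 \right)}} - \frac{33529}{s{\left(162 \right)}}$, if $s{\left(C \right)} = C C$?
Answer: $- \frac{48401221}{26244} \approx -1844.3$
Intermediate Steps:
$E{\left(T \right)} = 2 T^{2}$ ($E{\left(T \right)} = T 2 T = 2 T^{2}$)
$s{\left(C \right)} = C^{2}$
$- \frac{3686}{E{\left(-1 \right)}} - \frac{33529}{s{\left(162 \right)}} = - \frac{3686}{2 \left(-1\right)^{2}} - \frac{33529}{162^{2}} = - \frac{3686}{2 \cdot 1} - \frac{33529}{26244} = - \frac{3686}{2} - \frac{33529}{26244} = \left(-3686\right) \frac{1}{2} - \frac{33529}{26244} = -1843 - \frac{33529}{26244} = - \frac{48401221}{26244}$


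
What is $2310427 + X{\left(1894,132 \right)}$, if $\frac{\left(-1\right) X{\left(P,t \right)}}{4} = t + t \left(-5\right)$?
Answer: $2312539$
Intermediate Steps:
$X{\left(P,t \right)} = 16 t$ ($X{\left(P,t \right)} = - 4 \left(t + t \left(-5\right)\right) = - 4 \left(t - 5 t\right) = - 4 \left(- 4 t\right) = 16 t$)
$2310427 + X{\left(1894,132 \right)} = 2310427 + 16 \cdot 132 = 2310427 + 2112 = 2312539$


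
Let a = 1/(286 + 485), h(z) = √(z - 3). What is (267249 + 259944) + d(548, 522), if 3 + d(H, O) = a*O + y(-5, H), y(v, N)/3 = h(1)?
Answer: 135488004/257 + 3*I*√2 ≈ 5.2719e+5 + 4.2426*I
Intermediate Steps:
h(z) = √(-3 + z)
y(v, N) = 3*I*√2 (y(v, N) = 3*√(-3 + 1) = 3*√(-2) = 3*(I*√2) = 3*I*√2)
a = 1/771 ≈ 0.0012970
d(H, O) = -3 + O/771 + 3*I*√2 (d(H, O) = -3 + (O/771 + 3*I*√2) = -3 + O/771 + 3*I*√2)
(267249 + 259944) + d(548, 522) = (267249 + 259944) + (-3 + (1/771)*522 + 3*I*√2) = 527193 + (-3 + 174/257 + 3*I*√2) = 527193 + (-597/257 + 3*I*√2) = 135488004/257 + 3*I*√2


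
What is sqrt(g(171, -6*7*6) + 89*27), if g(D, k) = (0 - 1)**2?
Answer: 2*sqrt(601) ≈ 49.031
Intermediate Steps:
g(D, k) = 1 (g(D, k) = (-1)**2 = 1)
sqrt(g(171, -6*7*6) + 89*27) = sqrt(1 + 89*27) = sqrt(1 + 2403) = sqrt(2404) = 2*sqrt(601)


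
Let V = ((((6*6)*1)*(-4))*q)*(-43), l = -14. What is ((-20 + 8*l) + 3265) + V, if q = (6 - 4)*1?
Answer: 15517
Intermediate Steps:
q = 2 (q = 2*1 = 2)
V = 12384 (V = ((((6*6)*1)*(-4))*2)*(-43) = (((36*1)*(-4))*2)*(-43) = ((36*(-4))*2)*(-43) = -144*2*(-43) = -288*(-43) = 12384)
((-20 + 8*l) + 3265) + V = ((-20 + 8*(-14)) + 3265) + 12384 = ((-20 - 112) + 3265) + 12384 = (-132 + 3265) + 12384 = 3133 + 12384 = 15517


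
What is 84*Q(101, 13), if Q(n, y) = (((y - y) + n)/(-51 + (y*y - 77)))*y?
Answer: 110292/41 ≈ 2690.0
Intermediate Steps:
Q(n, y) = n*y/(-128 + y**2) (Q(n, y) = ((0 + n)/(-51 + (y**2 - 77)))*y = (n/(-51 + (-77 + y**2)))*y = (n/(-128 + y**2))*y = n*y/(-128 + y**2))
84*Q(101, 13) = 84*(101*13/(-128 + 13**2)) = 84*(101*13/(-128 + 169)) = 84*(101*13/41) = 84*(101*13*(1/41)) = 84*(1313/41) = 110292/41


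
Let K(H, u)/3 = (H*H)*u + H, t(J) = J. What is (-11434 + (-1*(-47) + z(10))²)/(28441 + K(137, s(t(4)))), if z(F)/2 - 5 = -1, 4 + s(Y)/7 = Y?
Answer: -8409/28852 ≈ -0.29145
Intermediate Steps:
s(Y) = -28 + 7*Y
z(F) = 8 (z(F) = 10 + 2*(-1) = 10 - 2 = 8)
K(H, u) = 3*H + 3*u*H² (K(H, u) = 3*((H*H)*u + H) = 3*(H²*u + H) = 3*(u*H² + H) = 3*(H + u*H²) = 3*H + 3*u*H²)
(-11434 + (-1*(-47) + z(10))²)/(28441 + K(137, s(t(4)))) = (-11434 + (-1*(-47) + 8)²)/(28441 + 3*137*(1 + 137*(-28 + 7*4))) = (-11434 + (47 + 8)²)/(28441 + 3*137*(1 + 137*(-28 + 28))) = (-11434 + 55²)/(28441 + 3*137*(1 + 137*0)) = (-11434 + 3025)/(28441 + 3*137*(1 + 0)) = -8409/(28441 + 3*137*1) = -8409/(28441 + 411) = -8409/28852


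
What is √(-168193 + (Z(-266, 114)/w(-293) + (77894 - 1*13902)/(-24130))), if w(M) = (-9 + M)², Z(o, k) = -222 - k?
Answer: I*√1546379626804665/95885 ≈ 410.12*I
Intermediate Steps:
√(-168193 + (Z(-266, 114)/w(-293) + (77894 - 1*13902)/(-24130))) = √(-168193 + ((-222 - 1*114)/((-9 - 293)²) + (77894 - 1*13902)/(-24130))) = √(-168193 + ((-222 - 114)/((-302)²) + (77894 - 13902)*(-1/24130))) = √(-168193 + (-336/91204 + 63992*(-1/24130))) = √(-168193 + (-336*1/91204 - 1684/635)) = √(-168193 + (-84/22801 - 1684/635)) = √(-168193 - 38450224/14478635) = √(-2435243506779/14478635) = I*√1546379626804665/95885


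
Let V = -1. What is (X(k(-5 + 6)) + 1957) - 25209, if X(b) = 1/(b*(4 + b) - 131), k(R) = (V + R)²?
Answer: -3046013/131 ≈ -23252.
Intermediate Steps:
k(R) = (-1 + R)²
X(b) = 1/(-131 + b*(4 + b))
(X(k(-5 + 6)) + 1957) - 25209 = (1/(-131 + ((-1 + (-5 + 6))²)² + 4*(-1 + (-5 + 6))²) + 1957) - 25209 = (1/(-131 + ((-1 + 1)²)² + 4*(-1 + 1)²) + 1957) - 25209 = (1/(-131 + (0²)² + 4*0²) + 1957) - 25209 = (1/(-131 + 0² + 4*0) + 1957) - 25209 = (1/(-131 + 0 + 0) + 1957) - 25209 = (1/(-131) + 1957) - 25209 = (-1/131 + 1957) - 25209 = 256366/131 - 25209 = -3046013/131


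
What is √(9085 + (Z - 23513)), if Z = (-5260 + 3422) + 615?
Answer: 3*I*√1739 ≈ 125.1*I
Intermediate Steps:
Z = -1223 (Z = -1838 + 615 = -1223)
√(9085 + (Z - 23513)) = √(9085 + (-1223 - 23513)) = √(9085 - 24736) = √(-15651) = 3*I*√1739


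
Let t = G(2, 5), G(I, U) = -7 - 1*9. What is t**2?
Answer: 256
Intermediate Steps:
G(I, U) = -16 (G(I, U) = -7 - 9 = -16)
t = -16
t**2 = (-16)**2 = 256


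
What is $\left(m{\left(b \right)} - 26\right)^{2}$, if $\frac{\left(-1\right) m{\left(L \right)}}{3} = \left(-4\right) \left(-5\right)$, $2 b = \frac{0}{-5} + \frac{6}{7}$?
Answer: $7396$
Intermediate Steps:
$b = \frac{3}{7}$ ($b = \frac{\frac{0}{-5} + \frac{6}{7}}{2} = \frac{0 \left(- \frac{1}{5}\right) + 6 \cdot \frac{1}{7}}{2} = \frac{0 + \frac{6}{7}}{2} = \frac{1}{2} \cdot \frac{6}{7} = \frac{3}{7} \approx 0.42857$)
$m{\left(L \right)} = -60$ ($m{\left(L \right)} = - 3 \left(\left(-4\right) \left(-5\right)\right) = \left(-3\right) 20 = -60$)
$\left(m{\left(b \right)} - 26\right)^{2} = \left(-60 - 26\right)^{2} = \left(-86\right)^{2} = 7396$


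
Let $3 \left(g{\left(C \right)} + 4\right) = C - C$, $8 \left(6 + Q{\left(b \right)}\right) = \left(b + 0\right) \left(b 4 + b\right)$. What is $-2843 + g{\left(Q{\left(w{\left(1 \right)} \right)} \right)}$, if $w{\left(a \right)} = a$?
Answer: $-2847$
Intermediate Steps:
$Q{\left(b \right)} = -6 + \frac{5 b^{2}}{8}$ ($Q{\left(b \right)} = -6 + \frac{\left(b + 0\right) \left(b 4 + b\right)}{8} = -6 + \frac{b \left(4 b + b\right)}{8} = -6 + \frac{b 5 b}{8} = -6 + \frac{5 b^{2}}{8}$)
$g{\left(C \right)} = -4$ ($g{\left(C \right)} = -4 + \frac{C - C}{3} = -4 + \frac{1}{3} \cdot 0 = -4 + 0 = -4$)
$-2843 + g{\left(Q{\left(w{\left(1 \right)} \right)} \right)} = -2843 - 4 = -2847$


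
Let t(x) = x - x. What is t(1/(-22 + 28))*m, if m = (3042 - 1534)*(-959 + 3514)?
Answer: 0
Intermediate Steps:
t(x) = 0
m = 3852940 (m = 1508*2555 = 3852940)
t(1/(-22 + 28))*m = 0*3852940 = 0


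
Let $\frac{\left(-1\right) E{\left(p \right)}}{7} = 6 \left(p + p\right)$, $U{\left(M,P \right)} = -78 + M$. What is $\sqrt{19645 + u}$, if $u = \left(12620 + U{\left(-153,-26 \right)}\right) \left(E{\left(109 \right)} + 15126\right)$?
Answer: $5 \sqrt{2959279} \approx 8601.3$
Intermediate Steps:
$E{\left(p \right)} = - 84 p$ ($E{\left(p \right)} = - 7 \cdot 6 \left(p + p\right) = - 7 \cdot 6 \cdot 2 p = - 7 \cdot 12 p = - 84 p$)
$u = 73962330$ ($u = \left(12620 - 231\right) \left(\left(-84\right) 109 + 15126\right) = \left(12620 - 231\right) \left(-9156 + 15126\right) = 12389 \cdot 5970 = 73962330$)
$\sqrt{19645 + u} = \sqrt{19645 + 73962330} = \sqrt{73981975} = 5 \sqrt{2959279}$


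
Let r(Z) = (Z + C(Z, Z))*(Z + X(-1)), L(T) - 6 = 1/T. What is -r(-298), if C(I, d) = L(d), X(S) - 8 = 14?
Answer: -12008346/149 ≈ -80593.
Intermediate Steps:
X(S) = 22 (X(S) = 8 + 14 = 22)
L(T) = 6 + 1/T
C(I, d) = 6 + 1/d
r(Z) = (22 + Z)*(6 + Z + 1/Z) (r(Z) = (Z + (6 + 1/Z))*(Z + 22) = (6 + Z + 1/Z)*(22 + Z) = (22 + Z)*(6 + Z + 1/Z))
-r(-298) = -(133 + (-298)² + 22/(-298) + 28*(-298)) = -(133 + 88804 + 22*(-1/298) - 8344) = -(133 + 88804 - 11/149 - 8344) = -1*12008346/149 = -12008346/149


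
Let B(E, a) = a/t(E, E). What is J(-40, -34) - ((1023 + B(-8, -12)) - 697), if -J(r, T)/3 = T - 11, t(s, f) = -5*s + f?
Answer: -1525/8 ≈ -190.63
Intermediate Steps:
t(s, f) = f - 5*s
B(E, a) = -a/(4*E) (B(E, a) = a/(E - 5*E) = a/((-4*E)) = a*(-1/(4*E)) = -a/(4*E))
J(r, T) = 33 - 3*T (J(r, T) = -3*(T - 11) = -3*(-11 + T) = 33 - 3*T)
J(-40, -34) - ((1023 + B(-8, -12)) - 697) = (33 - 3*(-34)) - ((1023 - ¼*(-12)/(-8)) - 697) = (33 + 102) - ((1023 - ¼*(-12)*(-⅛)) - 697) = 135 - ((1023 - 3/8) - 697) = 135 - (8181/8 - 697) = 135 - 1*2605/8 = 135 - 2605/8 = -1525/8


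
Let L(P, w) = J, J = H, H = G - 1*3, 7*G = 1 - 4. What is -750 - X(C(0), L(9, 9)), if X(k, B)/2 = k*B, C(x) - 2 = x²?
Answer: -5154/7 ≈ -736.29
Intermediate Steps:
G = -3/7 (G = (1 - 4)/7 = (⅐)*(-3) = -3/7 ≈ -0.42857)
H = -24/7 (H = -3/7 - 1*3 = -3/7 - 3 = -24/7 ≈ -3.4286)
J = -24/7 ≈ -3.4286
L(P, w) = -24/7
C(x) = 2 + x²
X(k, B) = 2*B*k (X(k, B) = 2*(k*B) = 2*(B*k) = 2*B*k)
-750 - X(C(0), L(9, 9)) = -750 - 2*(-24)*(2 + 0²)/7 = -750 - 2*(-24)*(2 + 0)/7 = -750 - 2*(-24)*2/7 = -750 - 1*(-96/7) = -750 + 96/7 = -5154/7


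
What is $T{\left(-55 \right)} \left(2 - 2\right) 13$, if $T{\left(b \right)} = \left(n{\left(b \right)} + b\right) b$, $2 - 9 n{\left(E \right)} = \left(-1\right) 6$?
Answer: $0$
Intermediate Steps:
$n{\left(E \right)} = \frac{8}{9}$ ($n{\left(E \right)} = \frac{2}{9} - \frac{\left(-1\right) 6}{9} = \frac{2}{9} - - \frac{2}{3} = \frac{2}{9} + \frac{2}{3} = \frac{8}{9}$)
$T{\left(b \right)} = b \left(\frac{8}{9} + b\right)$ ($T{\left(b \right)} = \left(\frac{8}{9} + b\right) b = b \left(\frac{8}{9} + b\right)$)
$T{\left(-55 \right)} \left(2 - 2\right) 13 = \frac{1}{9} \left(-55\right) \left(8 + 9 \left(-55\right)\right) \left(2 - 2\right) 13 = \frac{1}{9} \left(-55\right) \left(8 - 495\right) 0 \cdot 13 = \frac{1}{9} \left(-55\right) \left(-487\right) 0 = \frac{26785}{9} \cdot 0 = 0$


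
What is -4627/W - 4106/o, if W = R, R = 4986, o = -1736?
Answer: 3110011/2163924 ≈ 1.4372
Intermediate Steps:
W = 4986
-4627/W - 4106/o = -4627/4986 - 4106/(-1736) = -4627*1/4986 - 4106*(-1/1736) = -4627/4986 + 2053/868 = 3110011/2163924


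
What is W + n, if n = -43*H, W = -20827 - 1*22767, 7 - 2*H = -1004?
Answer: -130661/2 ≈ -65331.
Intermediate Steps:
H = 1011/2 (H = 7/2 - ½*(-1004) = 7/2 + 502 = 1011/2 ≈ 505.50)
W = -43594 (W = -20827 - 22767 = -43594)
n = -43473/2 (n = -43*1011/2 = -43473/2 ≈ -21737.)
W + n = -43594 - 43473/2 = -130661/2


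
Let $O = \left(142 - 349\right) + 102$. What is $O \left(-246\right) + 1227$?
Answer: $27057$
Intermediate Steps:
$O = -105$ ($O = -207 + 102 = -105$)
$O \left(-246\right) + 1227 = \left(-105\right) \left(-246\right) + 1227 = 25830 + 1227 = 27057$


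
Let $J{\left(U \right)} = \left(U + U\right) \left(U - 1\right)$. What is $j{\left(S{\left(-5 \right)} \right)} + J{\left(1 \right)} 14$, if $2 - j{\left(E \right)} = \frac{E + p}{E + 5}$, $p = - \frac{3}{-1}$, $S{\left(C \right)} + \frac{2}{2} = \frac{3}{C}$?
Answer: $\frac{27}{17} \approx 1.5882$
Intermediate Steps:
$S{\left(C \right)} = -1 + \frac{3}{C}$
$J{\left(U \right)} = 2 U \left(-1 + U\right)$
$p = 3$ ($p = \left(-3\right) \left(-1\right) = 3$)
$j{\left(E \right)} = 2 - \frac{3 + E}{5 + E}$ ($j{\left(E \right)} = 2 - \frac{E + 3}{E + 5} = 2 - \frac{3 + E}{5 + E}$)
$j{\left(S{\left(-5 \right)} \right)} + J{\left(1 \right)} 14 = \frac{7 + \frac{3 - -5}{-5}}{5 + \frac{3 - -5}{-5}} + 2 \cdot 1 \left(-1 + 1\right) 14 = \frac{7 - \frac{3 + 5}{5}}{5 - \frac{3 + 5}{5}} + 2 \cdot 1 \cdot 0 \cdot 14 = \frac{7 - \frac{8}{5}}{5 - \frac{8}{5}} + 0 \cdot 14 = \frac{7 - \frac{8}{5}}{5 - \frac{8}{5}} + 0 = \frac{1}{\frac{17}{5}} \cdot \frac{27}{5} + 0 = \frac{5}{17} \cdot \frac{27}{5} + 0 = \frac{27}{17} + 0 = \frac{27}{17}$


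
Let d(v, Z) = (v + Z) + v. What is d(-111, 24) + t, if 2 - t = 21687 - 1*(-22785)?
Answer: -44668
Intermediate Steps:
d(v, Z) = Z + 2*v (d(v, Z) = (Z + v) + v = Z + 2*v)
t = -44470 (t = 2 - (21687 - 1*(-22785)) = 2 - (21687 + 22785) = 2 - 1*44472 = 2 - 44472 = -44470)
d(-111, 24) + t = (24 + 2*(-111)) - 44470 = (24 - 222) - 44470 = -198 - 44470 = -44668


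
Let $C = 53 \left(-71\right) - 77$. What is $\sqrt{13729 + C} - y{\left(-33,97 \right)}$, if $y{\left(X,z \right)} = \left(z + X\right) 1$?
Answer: $-64 + \sqrt{9889} \approx 35.443$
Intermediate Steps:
$y{\left(X,z \right)} = X + z$ ($y{\left(X,z \right)} = \left(X + z\right) 1 = X + z$)
$C = -3840$ ($C = -3763 - 77 = -3840$)
$\sqrt{13729 + C} - y{\left(-33,97 \right)} = \sqrt{13729 - 3840} - \left(-33 + 97\right) = \sqrt{9889} - 64 = -64 + \sqrt{9889}$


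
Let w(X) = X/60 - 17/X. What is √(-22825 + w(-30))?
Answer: I*√5135610/15 ≈ 151.08*I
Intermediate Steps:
w(X) = -17/X + X/60 (w(X) = X*(1/60) - 17/X = X/60 - 17/X = -17/X + X/60)
√(-22825 + w(-30)) = √(-22825 + (-17/(-30) + (1/60)*(-30))) = √(-22825 + (-17*(-1/30) - ½)) = √(-22825 + (17/30 - ½)) = √(-22825 + 1/15) = √(-342374/15) = I*√5135610/15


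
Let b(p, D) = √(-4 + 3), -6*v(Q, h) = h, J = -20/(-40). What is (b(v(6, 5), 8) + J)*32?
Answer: 16 + 32*I ≈ 16.0 + 32.0*I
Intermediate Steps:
J = ½ (J = -20*(-1/40) = ½ ≈ 0.50000)
v(Q, h) = -h/6
b(p, D) = I (b(p, D) = √(-1) = I)
(b(v(6, 5), 8) + J)*32 = (I + ½)*32 = (½ + I)*32 = 16 + 32*I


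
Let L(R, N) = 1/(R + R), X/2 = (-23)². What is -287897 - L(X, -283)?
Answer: -609190053/2116 ≈ -2.8790e+5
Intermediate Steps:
X = 1058 (X = 2*(-23)² = 2*529 = 1058)
L(R, N) = 1/(2*R)
-287897 - L(X, -283) = -287897 - 1/(2*1058) = -287897 - 1*1/2116 = -287897 - 1/2116 = -609190053/2116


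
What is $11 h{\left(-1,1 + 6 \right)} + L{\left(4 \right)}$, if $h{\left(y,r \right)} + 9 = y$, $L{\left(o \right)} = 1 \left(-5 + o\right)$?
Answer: $-111$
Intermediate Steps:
$L{\left(o \right)} = -5 + o$
$h{\left(y,r \right)} = -9 + y$
$11 h{\left(-1,1 + 6 \right)} + L{\left(4 \right)} = 11 \left(-9 - 1\right) + \left(-5 + 4\right) = 11 \left(-10\right) - 1 = -110 - 1 = -111$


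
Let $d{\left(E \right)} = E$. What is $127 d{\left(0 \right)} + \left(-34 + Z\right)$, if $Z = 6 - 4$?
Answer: $-32$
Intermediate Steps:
$Z = 2$ ($Z = 6 - 4 = 2$)
$127 d{\left(0 \right)} + \left(-34 + Z\right) = 127 \cdot 0 + \left(-34 + 2\right) = 0 - 32 = -32$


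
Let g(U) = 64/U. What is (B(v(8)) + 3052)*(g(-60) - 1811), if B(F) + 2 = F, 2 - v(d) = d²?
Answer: -27072276/5 ≈ -5.4145e+6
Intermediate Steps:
v(d) = 2 - d²
B(F) = -2 + F
(B(v(8)) + 3052)*(g(-60) - 1811) = ((-2 + (2 - 1*8²)) + 3052)*(64/(-60) - 1811) = ((-2 + (2 - 1*64)) + 3052)*(64*(-1/60) - 1811) = ((-2 + (2 - 64)) + 3052)*(-16/15 - 1811) = ((-2 - 62) + 3052)*(-27181/15) = (-64 + 3052)*(-27181/15) = 2988*(-27181/15) = -27072276/5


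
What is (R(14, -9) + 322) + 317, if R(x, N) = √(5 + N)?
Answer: 639 + 2*I ≈ 639.0 + 2.0*I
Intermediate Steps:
(R(14, -9) + 322) + 317 = (√(5 - 9) + 322) + 317 = (√(-4) + 322) + 317 = (2*I + 322) + 317 = (322 + 2*I) + 317 = 639 + 2*I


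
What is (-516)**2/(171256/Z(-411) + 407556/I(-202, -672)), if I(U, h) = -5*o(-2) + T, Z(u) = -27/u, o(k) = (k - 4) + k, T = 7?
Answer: 28156572/276596347 ≈ 0.10180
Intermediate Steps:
o(k) = -4 + 2*k (o(k) = (-4 + k) + k = -4 + 2*k)
I(U, h) = 47 (I(U, h) = -5*(-4 + 2*(-2)) + 7 = -5*(-4 - 4) + 7 = -5*(-8) + 7 = 40 + 7 = 47)
(-516)**2/(171256/Z(-411) + 407556/I(-202, -672)) = (-516)**2/(171256/((-27/(-411))) + 407556/47) = 266256/(171256/((-27*(-1/411))) + 407556*(1/47)) = 266256/(171256/(9/137) + 407556/47) = 266256/(171256*(137/9) + 407556/47) = 266256/(23462072/9 + 407556/47) = 266256/(1106385388/423) = 266256*(423/1106385388) = 28156572/276596347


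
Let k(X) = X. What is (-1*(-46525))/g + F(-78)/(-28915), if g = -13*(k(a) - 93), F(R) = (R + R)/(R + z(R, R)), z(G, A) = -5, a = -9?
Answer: 111657234269/3182327070 ≈ 35.087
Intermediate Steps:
F(R) = 2*R/(-5 + R) (F(R) = (R + R)/(R - 5) = (2*R)/(-5 + R) = 2*R/(-5 + R))
g = 1326 (g = -13*(-9 - 93) = -13*(-102) = 1326)
(-1*(-46525))/g + F(-78)/(-28915) = -1*(-46525)/1326 + (2*(-78)/(-5 - 78))/(-28915) = 46525*(1/1326) + (2*(-78)/(-83))*(-1/28915) = 46525/1326 + (2*(-78)*(-1/83))*(-1/28915) = 46525/1326 + (156/83)*(-1/28915) = 46525/1326 - 156/2399945 = 111657234269/3182327070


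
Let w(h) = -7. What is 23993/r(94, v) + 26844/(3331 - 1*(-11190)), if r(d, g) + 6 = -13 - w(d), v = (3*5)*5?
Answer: -348080225/174252 ≈ -1997.6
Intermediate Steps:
v = 75 (v = 15*5 = 75)
r(d, g) = -12 (r(d, g) = -6 + (-13 - 1*(-7)) = -6 + (-13 + 7) = -6 - 6 = -12)
23993/r(94, v) + 26844/(3331 - 1*(-11190)) = 23993/(-12) + 26844/(3331 - 1*(-11190)) = 23993*(-1/12) + 26844/(3331 + 11190) = -23993/12 + 26844/14521 = -348080225/174252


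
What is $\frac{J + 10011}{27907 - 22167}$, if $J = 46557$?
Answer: $\frac{14142}{1435} \approx 9.8551$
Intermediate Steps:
$\frac{J + 10011}{27907 - 22167} = \frac{46557 + 10011}{27907 - 22167} = \frac{56568}{5740} = 56568 \cdot \frac{1}{5740} = \frac{14142}{1435}$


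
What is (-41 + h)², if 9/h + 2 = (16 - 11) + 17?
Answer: 657721/400 ≈ 1644.3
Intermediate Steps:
h = 9/20 (h = 9/(-2 + ((16 - 11) + 17)) = 9/(-2 + (5 + 17)) = 9/(-2 + 22) = 9/20 ≈ 0.45000)
(-41 + h)² = (-41 + 9/20)² = (-811/20)² = 657721/400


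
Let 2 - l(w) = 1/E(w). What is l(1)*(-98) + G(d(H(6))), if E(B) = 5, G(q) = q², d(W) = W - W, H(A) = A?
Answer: -882/5 ≈ -176.40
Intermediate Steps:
d(W) = 0
l(w) = 9/5 (l(w) = 2 - 1/5 = 2 - 1*⅕ = 2 - ⅕ = 9/5)
l(1)*(-98) + G(d(H(6))) = (9/5)*(-98) + 0² = -882/5 + 0 = -882/5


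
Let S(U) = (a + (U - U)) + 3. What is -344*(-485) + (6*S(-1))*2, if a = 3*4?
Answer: 167020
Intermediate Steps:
a = 12
S(U) = 15 (S(U) = (12 + (U - U)) + 3 = (12 + 0) + 3 = 12 + 3 = 15)
-344*(-485) + (6*S(-1))*2 = -344*(-485) + (6*15)*2 = 166840 + 90*2 = 166840 + 180 = 167020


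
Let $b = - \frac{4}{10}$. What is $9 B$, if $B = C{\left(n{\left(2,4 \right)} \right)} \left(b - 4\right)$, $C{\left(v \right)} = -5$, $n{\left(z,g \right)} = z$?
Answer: $198$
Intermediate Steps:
$b = - \frac{2}{5}$ ($b = \left(-4\right) \frac{1}{10} = - \frac{2}{5} \approx -0.4$)
$B = 22$ ($B = - 5 \left(- \frac{2}{5} - 4\right) = \left(-5\right) \left(- \frac{22}{5}\right) = 22$)
$9 B = 9 \cdot 22 = 198$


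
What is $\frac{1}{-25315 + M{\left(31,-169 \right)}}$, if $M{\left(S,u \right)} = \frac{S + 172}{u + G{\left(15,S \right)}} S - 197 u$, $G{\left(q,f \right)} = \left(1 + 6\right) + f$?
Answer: $\frac{131}{1038825} \approx 0.0001261$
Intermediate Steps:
$G{\left(q,f \right)} = 7 + f$
$M{\left(S,u \right)} = - 197 u + \frac{S \left(172 + S\right)}{7 + S + u}$ ($M{\left(S,u \right)} = \frac{S + 172}{u + \left(7 + S\right)} S - 197 u = \frac{172 + S}{7 + S + u} S - 197 u = \frac{S \left(172 + S\right)}{7 + S + u} - 197 u = - 197 u + \frac{S \left(172 + S\right)}{7 + S + u}$)
$\frac{1}{-25315 + M{\left(31,-169 \right)}} = \frac{1}{-25315 + \frac{31^{2} - 197 \left(-169\right)^{2} + 172 \cdot 31 - - 33293 \left(7 + 31\right)}{7 + 31 - 169}} = \frac{1}{-25315 + \frac{961 - 5626517 + 5332 - \left(-33293\right) 38}{-131}} = \frac{1}{-25315 - \frac{961 - 5626517 + 5332 + 1265134}{131}} = \frac{1}{-25315 - - \frac{4355090}{131}} = \frac{1}{-25315 + \frac{4355090}{131}} = \frac{1}{\frac{1038825}{131}} = \frac{131}{1038825}$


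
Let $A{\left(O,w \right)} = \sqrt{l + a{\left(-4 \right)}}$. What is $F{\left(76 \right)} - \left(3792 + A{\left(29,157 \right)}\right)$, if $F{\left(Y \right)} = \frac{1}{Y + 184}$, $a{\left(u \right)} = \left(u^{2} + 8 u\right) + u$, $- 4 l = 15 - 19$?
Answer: $- \frac{985919}{260} - i \sqrt{19} \approx -3792.0 - 4.3589 i$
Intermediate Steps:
$l = 1$ ($l = - \frac{15 - 19}{4} = \left(- \frac{1}{4}\right) \left(-4\right) = 1$)
$a{\left(u \right)} = u^{2} + 9 u$
$F{\left(Y \right)} = \frac{1}{184 + Y}$
$A{\left(O,w \right)} = i \sqrt{19}$ ($A{\left(O,w \right)} = \sqrt{1 - 4 \left(9 - 4\right)} = \sqrt{1 - 20} = \sqrt{-19} = i \sqrt{19}$)
$F{\left(76 \right)} - \left(3792 + A{\left(29,157 \right)}\right) = \frac{1}{184 + 76} - \left(3792 + i \sqrt{19}\right) = \frac{1}{260} - \left(3792 + i \sqrt{19}\right) = - \frac{985919}{260} - i \sqrt{19}$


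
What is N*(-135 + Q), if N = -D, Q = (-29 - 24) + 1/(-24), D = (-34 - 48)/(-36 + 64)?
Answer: -185033/336 ≈ -550.69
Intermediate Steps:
D = -41/14 (D = -82/28 = -82*1/28 = -41/14 ≈ -2.9286)
Q = -1273/24 (Q = -53 - 1/24 = -1273/24 ≈ -53.042)
N = 41/14 (N = -1*(-41/14) = 41/14 ≈ 2.9286)
N*(-135 + Q) = 41*(-135 - 1273/24)/14 = (41/14)*(-4513/24) = -185033/336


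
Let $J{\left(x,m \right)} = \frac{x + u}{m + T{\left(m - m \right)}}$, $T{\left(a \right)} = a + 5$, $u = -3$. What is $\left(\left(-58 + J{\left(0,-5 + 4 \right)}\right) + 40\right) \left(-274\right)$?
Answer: $\frac{10275}{2} \approx 5137.5$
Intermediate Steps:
$T{\left(a \right)} = 5 + a$
$J{\left(x,m \right)} = \frac{-3 + x}{5 + m}$ ($J{\left(x,m \right)} = \frac{x - 3}{m + \left(5 + \left(m - m\right)\right)} = \frac{-3 + x}{m + \left(5 + 0\right)} = \frac{-3 + x}{m + 5} = \frac{-3 + x}{5 + m}$)
$\left(\left(-58 + J{\left(0,-5 + 4 \right)}\right) + 40\right) \left(-274\right) = \left(\left(-58 + \frac{-3 + 0}{5 + \left(-5 + 4\right)}\right) + 40\right) \left(-274\right) = \left(\left(-58 + \frac{1}{5 - 1} \left(-3\right)\right) + 40\right) \left(-274\right) = \left(\left(-58 + \frac{1}{4} \left(-3\right)\right) + 40\right) \left(-274\right) = \left(\left(-58 - \frac{3}{4}\right) + 40\right) \left(-274\right) = \left(- \frac{235}{4} + 40\right) \left(-274\right) = \left(- \frac{75}{4}\right) \left(-274\right) = \frac{10275}{2}$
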